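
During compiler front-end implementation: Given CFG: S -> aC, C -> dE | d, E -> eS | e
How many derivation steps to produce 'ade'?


Grammar: S -> aC, C -> dE | d, E -> eS | e
Deriving 'ade':
Step 1: S -> aC => aC
Step 2: C -> dE => adE
Step 3: E -> e => ade
Total derivation steps: 3

3


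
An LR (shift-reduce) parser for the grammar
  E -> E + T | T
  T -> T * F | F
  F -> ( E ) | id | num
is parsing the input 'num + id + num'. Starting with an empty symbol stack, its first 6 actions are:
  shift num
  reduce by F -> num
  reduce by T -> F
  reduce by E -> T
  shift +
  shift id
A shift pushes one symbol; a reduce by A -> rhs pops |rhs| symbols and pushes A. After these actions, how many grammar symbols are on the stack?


Tracking the symbol stack through each action:
  Action 1: shift 'num' : push -> stack = [num] (size 1)
  Action 2: reduce by F -> num : pop 1, push F -> stack = [F] (size 1)
  Action 3: reduce by T -> F : pop 1, push T -> stack = [T] (size 1)
  Action 4: reduce by E -> T : pop 1, push E -> stack = [E] (size 1)
  Action 5: shift '+' : push -> stack = [E, +] (size 2)
  Action 6: shift 'id' : push -> stack = [E, +, id] (size 3)
Final stack size: 3

3


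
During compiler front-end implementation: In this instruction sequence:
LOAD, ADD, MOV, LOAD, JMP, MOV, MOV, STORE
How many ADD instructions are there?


Scanning instruction sequence for ADD:
  Position 1: LOAD
  Position 2: ADD <- MATCH
  Position 3: MOV
  Position 4: LOAD
  Position 5: JMP
  Position 6: MOV
  Position 7: MOV
  Position 8: STORE
Matches at positions: [2]
Total ADD count: 1

1


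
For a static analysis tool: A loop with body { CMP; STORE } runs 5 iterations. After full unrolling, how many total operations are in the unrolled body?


Loop body operations: CMP, STORE (2 ops per iteration)
Unrolling 5 iterations:
  Iteration 1: CMP, STORE (2 ops)
  Iteration 2: CMP, STORE (2 ops)
  Iteration 3: CMP, STORE (2 ops)
  Iteration 4: CMP, STORE (2 ops)
  Iteration 5: CMP, STORE (2 ops)
Total: 5 iterations * 2 ops/iter = 10 operations

10


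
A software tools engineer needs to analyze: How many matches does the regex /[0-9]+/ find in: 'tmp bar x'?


Pattern: /[0-9]+/ (int literals)
Input: 'tmp bar x'
Scanning for matches:
Total matches: 0

0


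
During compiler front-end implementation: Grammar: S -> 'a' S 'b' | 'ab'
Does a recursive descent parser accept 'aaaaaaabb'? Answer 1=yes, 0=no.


Grammar accepts strings of the form a^n b^n (n >= 1)
Word: 'aaaaaaabb'
Counting: 7 a's and 2 b's
Check: 7 == 2? No
Mismatch: a-count != b-count
Rejected

0


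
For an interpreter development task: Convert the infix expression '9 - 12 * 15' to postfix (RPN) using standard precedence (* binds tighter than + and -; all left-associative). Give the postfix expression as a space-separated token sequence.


Applying the shunting-yard algorithm:
  Operand 9 -> output
  Push '-' onto operator stack -> op-stack: [-]
  Operand 12 -> output
  Push '*' onto operator stack -> op-stack: [-, *]
  Operand 15 -> output
  End of input: pop '*' to output
  End of input: pop '-' to output
Postfix result: 9 12 15 * -

9 12 15 * -


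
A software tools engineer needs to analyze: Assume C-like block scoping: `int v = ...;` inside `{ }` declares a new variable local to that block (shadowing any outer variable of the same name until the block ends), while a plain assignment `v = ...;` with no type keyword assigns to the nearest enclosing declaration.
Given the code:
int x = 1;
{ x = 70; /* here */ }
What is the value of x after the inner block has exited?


Analyzing scoping rules:
Outer scope: declares x = 1
Inner block: 'x = 70;' has no type keyword, so it is an assignment to the outer x (no shadowing)
The assignment changed the outer variable itself, so the new value persists after the block -> 70
Result: 70

70


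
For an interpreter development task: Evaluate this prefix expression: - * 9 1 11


Parsing prefix expression: - * 9 1 11
Step 1: Innermost operation '* 9 1'
  9 * 1 = 9
Step 2: Outer operation '- [9] 11'
  9 - 11 = -2

-2


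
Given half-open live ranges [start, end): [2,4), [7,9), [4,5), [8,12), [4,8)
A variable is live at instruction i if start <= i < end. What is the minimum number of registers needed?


Live ranges:
  Var0: [2, 4)
  Var1: [7, 9)
  Var2: [4, 5)
  Var3: [8, 12)
  Var4: [4, 8)
Sweep-line events (position, delta, active):
  pos=2 start -> active=1
  pos=4 end -> active=0
  pos=4 start -> active=1
  pos=4 start -> active=2
  pos=5 end -> active=1
  pos=7 start -> active=2
  pos=8 end -> active=1
  pos=8 start -> active=2
  pos=9 end -> active=1
  pos=12 end -> active=0
Maximum simultaneous active: 2
Minimum registers needed: 2

2


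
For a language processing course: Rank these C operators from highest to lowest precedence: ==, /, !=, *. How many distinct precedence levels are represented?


Looking up precedence for each operator:
  == -> precedence 3
  / -> precedence 6
  != -> precedence 3
  * -> precedence 6
Sorted highest to lowest: /, *, ==, !=
Distinct precedence values: [6, 3]
Number of distinct levels: 2

2


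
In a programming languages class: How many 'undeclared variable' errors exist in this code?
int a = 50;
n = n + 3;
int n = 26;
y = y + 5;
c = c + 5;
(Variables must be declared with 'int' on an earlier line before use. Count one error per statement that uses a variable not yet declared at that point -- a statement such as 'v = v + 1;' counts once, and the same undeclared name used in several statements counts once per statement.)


Scanning code line by line:
  Line 1: declare 'a' -> declared = ['a']
  Line 2: use 'n' -> ERROR (undeclared)
  Line 3: declare 'n' -> declared = ['a', 'n']
  Line 4: use 'y' -> ERROR (undeclared)
  Line 5: use 'c' -> ERROR (undeclared)
Total undeclared variable errors: 3

3


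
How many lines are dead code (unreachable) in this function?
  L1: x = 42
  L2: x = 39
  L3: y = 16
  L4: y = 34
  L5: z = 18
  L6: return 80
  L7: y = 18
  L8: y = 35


Analyzing control flow:
  L1: reachable (before return)
  L2: reachable (before return)
  L3: reachable (before return)
  L4: reachable (before return)
  L5: reachable (before return)
  L6: reachable (return statement)
  L7: DEAD (after return at L6)
  L8: DEAD (after return at L6)
Return at L6, total lines = 8
Dead lines: L7 through L8
Count: 2

2


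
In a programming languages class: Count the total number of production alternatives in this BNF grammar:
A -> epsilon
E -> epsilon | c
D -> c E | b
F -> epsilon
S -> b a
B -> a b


Counting alternatives per rule:
  A: 1 alternative(s)
  E: 2 alternative(s)
  D: 2 alternative(s)
  F: 1 alternative(s)
  S: 1 alternative(s)
  B: 1 alternative(s)
Sum: 1 + 2 + 2 + 1 + 1 + 1 = 8

8


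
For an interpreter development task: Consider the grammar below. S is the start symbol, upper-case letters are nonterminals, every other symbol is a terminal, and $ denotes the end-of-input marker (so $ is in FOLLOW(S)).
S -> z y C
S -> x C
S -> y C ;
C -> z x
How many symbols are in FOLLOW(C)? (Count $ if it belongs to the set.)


S is the start symbol and does not occur in any rule body, so FOLLOW(S) = {$}.
Examining every occurrence of C in a rule body:
  S -> z y C : C is at the right end -> add FOLLOW(S) = {$}
  S -> x C : C is at the right end -> add FOLLOW(S) = {$} (already in the set)
  S -> y C ; : C is followed by terminal ';' -> add ';'
  C -> z x : C does not occur in the body -> contributes nothing
FOLLOW(C) = {;, $}
Count: 2

2


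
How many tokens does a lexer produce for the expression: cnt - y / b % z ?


Scanning 'cnt - y / b % z'
Token 1: 'cnt' -> identifier
Token 2: '-' -> operator
Token 3: 'y' -> identifier
Token 4: '/' -> operator
Token 5: 'b' -> identifier
Token 6: '%' -> operator
Token 7: 'z' -> identifier
Total tokens: 7

7


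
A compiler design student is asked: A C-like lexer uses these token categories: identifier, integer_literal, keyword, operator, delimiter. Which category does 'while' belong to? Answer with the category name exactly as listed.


Token: 'while'
Checking categories:
  identifier: no
  integer_literal: no
  operator: no
  keyword: YES
  delimiter: no
Category: keyword

keyword


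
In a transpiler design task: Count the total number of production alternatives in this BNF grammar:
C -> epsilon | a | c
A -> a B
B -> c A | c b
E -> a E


Counting alternatives per rule:
  C: 3 alternative(s)
  A: 1 alternative(s)
  B: 2 alternative(s)
  E: 1 alternative(s)
Sum: 3 + 1 + 2 + 1 = 7

7


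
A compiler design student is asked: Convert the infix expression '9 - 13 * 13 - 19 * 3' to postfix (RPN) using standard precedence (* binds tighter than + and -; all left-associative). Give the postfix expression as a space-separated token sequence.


Applying the shunting-yard algorithm:
  Operand 9 -> output
  Push '-' onto operator stack -> op-stack: [-]
  Operand 13 -> output
  Push '*' onto operator stack -> op-stack: [-, *]
  Operand 13 -> output
  See '-' (prec 1); top '*' (prec 2) >= it -> pop '*' to output
  See '-' (prec 1); top '-' (prec 1) >= it -> pop '-' to output
  Push '-' onto operator stack -> op-stack: [-]
  Operand 19 -> output
  Push '*' onto operator stack -> op-stack: [-, *]
  Operand 3 -> output
  End of input: pop '*' to output
  End of input: pop '-' to output
Postfix result: 9 13 13 * - 19 3 * -

9 13 13 * - 19 3 * -


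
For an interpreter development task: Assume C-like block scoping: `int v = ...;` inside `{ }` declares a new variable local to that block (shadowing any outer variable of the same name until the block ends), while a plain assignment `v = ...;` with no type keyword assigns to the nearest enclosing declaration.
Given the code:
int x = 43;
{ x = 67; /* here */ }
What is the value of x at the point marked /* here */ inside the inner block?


Analyzing scoping rules:
Outer scope: declares x = 43
Inner block: 'x = 67;' has no type keyword, so it is an assignment to the outer x (no shadowing)
Inside the block, after the assignment -> 67
Result: 67

67


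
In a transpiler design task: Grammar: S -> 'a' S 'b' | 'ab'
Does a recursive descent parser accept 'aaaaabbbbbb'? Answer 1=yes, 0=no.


Grammar accepts strings of the form a^n b^n (n >= 1)
Word: 'aaaaabbbbbb'
Counting: 5 a's and 6 b's
Check: 5 == 6? No
Mismatch: a-count != b-count
Rejected

0


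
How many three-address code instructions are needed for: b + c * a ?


Expression: b + c * a
Generating three-address code (respecting * over +/- precedence):
  Instruction 1: t1 = c * a
  Instruction 2: t2 = b + t1
Total instructions: 2

2


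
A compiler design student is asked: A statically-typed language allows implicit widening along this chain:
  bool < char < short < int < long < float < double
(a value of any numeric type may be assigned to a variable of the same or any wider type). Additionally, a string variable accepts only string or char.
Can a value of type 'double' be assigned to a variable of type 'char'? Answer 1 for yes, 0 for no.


Target variable type: char
Source value type: double
Numeric ranks: double=6, char=1
Widening allowed iff rank(source) <= rank(target): 6 <= 1? No
Result: 0

0


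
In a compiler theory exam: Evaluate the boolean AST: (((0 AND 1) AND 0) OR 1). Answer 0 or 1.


Step 1: Evaluate inner node
  0 AND 1 = 0
Step 2: Evaluate next node
  0 AND 0 = 0
Step 3: Evaluate root node
  0 OR 1 = 1

1


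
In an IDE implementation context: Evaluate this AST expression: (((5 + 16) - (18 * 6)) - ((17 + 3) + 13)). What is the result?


Expression: (((5 + 16) - (18 * 6)) - ((17 + 3) + 13))
Evaluating step by step:
  5 + 16 = 21
  18 * 6 = 108
  21 - 108 = -87
  17 + 3 = 20
  20 + 13 = 33
  -87 - 33 = -120
Result: -120

-120


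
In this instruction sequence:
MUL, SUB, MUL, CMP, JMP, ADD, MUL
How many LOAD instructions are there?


Scanning instruction sequence for LOAD:
  Position 1: MUL
  Position 2: SUB
  Position 3: MUL
  Position 4: CMP
  Position 5: JMP
  Position 6: ADD
  Position 7: MUL
Matches at positions: []
Total LOAD count: 0

0


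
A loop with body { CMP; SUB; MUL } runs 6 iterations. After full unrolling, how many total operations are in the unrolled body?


Loop body operations: CMP, SUB, MUL (3 ops per iteration)
Unrolling 6 iterations:
  Iteration 1: CMP, SUB, MUL (3 ops)
  Iteration 2: CMP, SUB, MUL (3 ops)
  Iteration 3: CMP, SUB, MUL (3 ops)
  Iteration 4: CMP, SUB, MUL (3 ops)
  Iteration 5: CMP, SUB, MUL (3 ops)
  Iteration 6: CMP, SUB, MUL (3 ops)
Total: 6 iterations * 3 ops/iter = 18 operations

18


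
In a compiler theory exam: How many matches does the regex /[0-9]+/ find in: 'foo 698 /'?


Pattern: /[0-9]+/ (int literals)
Input: 'foo 698 /'
Scanning for matches:
  Match 1: '698'
Total matches: 1

1


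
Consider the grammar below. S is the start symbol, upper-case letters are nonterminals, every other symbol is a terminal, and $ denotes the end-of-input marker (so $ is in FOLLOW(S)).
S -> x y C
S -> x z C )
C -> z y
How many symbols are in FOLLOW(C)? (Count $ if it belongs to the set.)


S is the start symbol and does not occur in any rule body, so FOLLOW(S) = {$}.
Examining every occurrence of C in a rule body:
  S -> x y C : C is at the right end -> add FOLLOW(S) = {$}
  S -> x z C ) : C is followed by terminal ')' -> add ')'
  C -> z y : C does not occur in the body -> contributes nothing
FOLLOW(C) = {), $}
Count: 2

2


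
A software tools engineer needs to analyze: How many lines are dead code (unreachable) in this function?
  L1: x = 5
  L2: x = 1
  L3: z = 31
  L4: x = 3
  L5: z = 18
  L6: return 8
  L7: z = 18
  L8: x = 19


Analyzing control flow:
  L1: reachable (before return)
  L2: reachable (before return)
  L3: reachable (before return)
  L4: reachable (before return)
  L5: reachable (before return)
  L6: reachable (return statement)
  L7: DEAD (after return at L6)
  L8: DEAD (after return at L6)
Return at L6, total lines = 8
Dead lines: L7 through L8
Count: 2

2


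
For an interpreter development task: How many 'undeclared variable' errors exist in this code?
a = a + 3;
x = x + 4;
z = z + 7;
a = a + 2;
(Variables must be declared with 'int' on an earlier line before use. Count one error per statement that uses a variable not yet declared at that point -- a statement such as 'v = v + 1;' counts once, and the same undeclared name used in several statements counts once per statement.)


Scanning code line by line:
  Line 1: use 'a' -> ERROR (undeclared)
  Line 2: use 'x' -> ERROR (undeclared)
  Line 3: use 'z' -> ERROR (undeclared)
  Line 4: use 'a' -> ERROR (undeclared)
Total undeclared variable errors: 4

4


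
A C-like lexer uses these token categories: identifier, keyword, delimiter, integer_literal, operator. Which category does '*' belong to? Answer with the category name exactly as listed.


Token: '*'
Checking categories:
  identifier: no
  integer_literal: no
  operator: YES
  keyword: no
  delimiter: no
Category: operator

operator


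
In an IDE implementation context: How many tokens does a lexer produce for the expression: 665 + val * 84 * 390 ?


Scanning '665 + val * 84 * 390'
Token 1: '665' -> integer_literal
Token 2: '+' -> operator
Token 3: 'val' -> identifier
Token 4: '*' -> operator
Token 5: '84' -> integer_literal
Token 6: '*' -> operator
Token 7: '390' -> integer_literal
Total tokens: 7

7


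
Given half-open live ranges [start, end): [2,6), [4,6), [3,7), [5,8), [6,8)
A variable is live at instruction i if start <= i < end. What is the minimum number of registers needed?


Live ranges:
  Var0: [2, 6)
  Var1: [4, 6)
  Var2: [3, 7)
  Var3: [5, 8)
  Var4: [6, 8)
Sweep-line events (position, delta, active):
  pos=2 start -> active=1
  pos=3 start -> active=2
  pos=4 start -> active=3
  pos=5 start -> active=4
  pos=6 end -> active=3
  pos=6 end -> active=2
  pos=6 start -> active=3
  pos=7 end -> active=2
  pos=8 end -> active=1
  pos=8 end -> active=0
Maximum simultaneous active: 4
Minimum registers needed: 4

4


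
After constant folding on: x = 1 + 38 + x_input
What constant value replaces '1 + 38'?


Identifying constant sub-expression:
  Original: x = 1 + 38 + x_input
  1 and 38 are both compile-time constants
  Evaluating: 1 + 38 = 39
  After folding: x = 39 + x_input

39


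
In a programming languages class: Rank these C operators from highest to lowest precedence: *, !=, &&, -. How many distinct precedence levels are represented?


Looking up precedence for each operator:
  * -> precedence 6
  != -> precedence 3
  && -> precedence 2
  - -> precedence 5
Sorted highest to lowest: *, -, !=, &&
Distinct precedence values: [6, 5, 3, 2]
Number of distinct levels: 4

4


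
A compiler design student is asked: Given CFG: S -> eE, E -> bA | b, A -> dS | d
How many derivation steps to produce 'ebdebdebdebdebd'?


Grammar: S -> eE, E -> bA | b, A -> dS | d
Deriving 'ebdebdebdebdebd':
Step 1: S -> eE => eE
Step 2: E -> bA => ebA
Step 3: A -> dS => ebdS
Step 4: S -> eE => ebdeE
Step 5: E -> bA => ebdebA
Step 6: A -> dS => ebdebdS
Step 7: S -> eE => ebdebdeE
Step 8: E -> bA => ebdebdebA
Step 9: A -> dS => ebdebdebdS
Step 10: S -> eE => ebdebdebdeE
Step 11: E -> bA => ebdebdebdebA
Step 12: A -> dS => ebdebdebdebdS
Step 13: S -> eE => ebdebdebdebdeE
Step 14: E -> bA => ebdebdebdebdebA
Step 15: A -> d => ebdebdebdebdebd
Total derivation steps: 15

15


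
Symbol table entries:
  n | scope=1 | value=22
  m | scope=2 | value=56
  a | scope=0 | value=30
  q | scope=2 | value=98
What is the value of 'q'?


Searching symbol table for 'q':
  n | scope=1 | value=22
  m | scope=2 | value=56
  a | scope=0 | value=30
  q | scope=2 | value=98 <- MATCH
Found 'q' at scope 2 with value 98

98


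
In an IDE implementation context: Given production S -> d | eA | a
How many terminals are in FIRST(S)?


Production: S -> d | eA | a
Examining each alternative for leading terminals:
  S -> d : first terminal = 'd'
  S -> eA : first terminal = 'e'
  S -> a : first terminal = 'a'
FIRST(S) = {a, d, e}
Count: 3

3


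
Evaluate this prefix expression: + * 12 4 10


Parsing prefix expression: + * 12 4 10
Step 1: Innermost operation '* 12 4'
  12 * 4 = 48
Step 2: Outer operation '+ [48] 10'
  48 + 10 = 58

58


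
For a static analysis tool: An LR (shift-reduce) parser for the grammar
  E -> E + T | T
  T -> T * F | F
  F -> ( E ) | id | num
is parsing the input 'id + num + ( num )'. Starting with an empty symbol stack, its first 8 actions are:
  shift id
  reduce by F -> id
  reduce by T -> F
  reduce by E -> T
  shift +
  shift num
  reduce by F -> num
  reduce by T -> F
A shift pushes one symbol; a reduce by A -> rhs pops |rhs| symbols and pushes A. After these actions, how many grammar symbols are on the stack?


Tracking the symbol stack through each action:
  Action 1: shift 'id' : push -> stack = [id] (size 1)
  Action 2: reduce by F -> id : pop 1, push F -> stack = [F] (size 1)
  Action 3: reduce by T -> F : pop 1, push T -> stack = [T] (size 1)
  Action 4: reduce by E -> T : pop 1, push E -> stack = [E] (size 1)
  Action 5: shift '+' : push -> stack = [E, +] (size 2)
  Action 6: shift 'num' : push -> stack = [E, +, num] (size 3)
  Action 7: reduce by F -> num : pop 1, push F -> stack = [E, +, F] (size 3)
  Action 8: reduce by T -> F : pop 1, push T -> stack = [E, +, T] (size 3)
Final stack size: 3

3


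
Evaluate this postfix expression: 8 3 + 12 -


Processing tokens left to right:
Push 8, Push 3
Pop 8 and 3, compute 8 + 3 = 11, push 11
Push 12
Pop 11 and 12, compute 11 - 12 = -1, push -1
Stack result: -1

-1


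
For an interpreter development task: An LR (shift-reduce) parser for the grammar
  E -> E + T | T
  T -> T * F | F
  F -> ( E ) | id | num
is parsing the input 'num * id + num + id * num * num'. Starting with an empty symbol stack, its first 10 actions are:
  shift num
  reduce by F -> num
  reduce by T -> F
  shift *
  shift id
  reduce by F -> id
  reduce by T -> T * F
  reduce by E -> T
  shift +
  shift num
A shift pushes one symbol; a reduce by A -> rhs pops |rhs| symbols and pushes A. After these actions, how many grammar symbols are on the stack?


Tracking the symbol stack through each action:
  Action 1: shift 'num' : push -> stack = [num] (size 1)
  Action 2: reduce by F -> num : pop 1, push F -> stack = [F] (size 1)
  Action 3: reduce by T -> F : pop 1, push T -> stack = [T] (size 1)
  Action 4: shift '*' : push -> stack = [T, *] (size 2)
  Action 5: shift 'id' : push -> stack = [T, *, id] (size 3)
  Action 6: reduce by F -> id : pop 1, push F -> stack = [T, *, F] (size 3)
  Action 7: reduce by T -> T * F : pop 3, push T -> stack = [T] (size 1)
  Action 8: reduce by E -> T : pop 1, push E -> stack = [E] (size 1)
  Action 9: shift '+' : push -> stack = [E, +] (size 2)
  Action 10: shift 'num' : push -> stack = [E, +, num] (size 3)
Final stack size: 3

3


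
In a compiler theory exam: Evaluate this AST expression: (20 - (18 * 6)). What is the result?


Expression: (20 - (18 * 6))
Evaluating step by step:
  18 * 6 = 108
  20 - 108 = -88
Result: -88

-88


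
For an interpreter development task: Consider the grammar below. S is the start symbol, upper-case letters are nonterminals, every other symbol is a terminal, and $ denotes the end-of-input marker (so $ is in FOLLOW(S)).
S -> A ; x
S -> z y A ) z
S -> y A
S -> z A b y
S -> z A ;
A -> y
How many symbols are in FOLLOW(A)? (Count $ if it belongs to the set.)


S is the start symbol and does not occur in any rule body, so FOLLOW(S) = {$}.
Examining every occurrence of A in a rule body:
  S -> A ; x : A is followed by terminal ';' -> add ';'
  S -> z y A ) z : A is followed by terminal ')' -> add ')'
  S -> y A : A is at the right end -> add FOLLOW(S) = {$}
  S -> z A b y : A is followed by terminal 'b' -> add 'b'
  S -> z A ; : A is followed by terminal ';' -> add ';' (already in the set)
  A -> y : A does not occur in the body -> contributes nothing
FOLLOW(A) = {), ;, b, $}
Count: 4

4


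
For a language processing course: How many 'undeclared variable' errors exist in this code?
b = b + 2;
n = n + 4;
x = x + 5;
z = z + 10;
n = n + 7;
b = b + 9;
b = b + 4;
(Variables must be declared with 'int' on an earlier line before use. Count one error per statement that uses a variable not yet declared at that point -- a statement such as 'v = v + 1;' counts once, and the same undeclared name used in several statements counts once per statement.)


Scanning code line by line:
  Line 1: use 'b' -> ERROR (undeclared)
  Line 2: use 'n' -> ERROR (undeclared)
  Line 3: use 'x' -> ERROR (undeclared)
  Line 4: use 'z' -> ERROR (undeclared)
  Line 5: use 'n' -> ERROR (undeclared)
  Line 6: use 'b' -> ERROR (undeclared)
  Line 7: use 'b' -> ERROR (undeclared)
Total undeclared variable errors: 7

7


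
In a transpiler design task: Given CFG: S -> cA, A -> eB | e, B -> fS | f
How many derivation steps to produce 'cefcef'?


Grammar: S -> cA, A -> eB | e, B -> fS | f
Deriving 'cefcef':
Step 1: S -> cA => cA
Step 2: A -> eB => ceB
Step 3: B -> fS => cefS
Step 4: S -> cA => cefcA
Step 5: A -> eB => cefceB
Step 6: B -> f => cefcef
Total derivation steps: 6

6


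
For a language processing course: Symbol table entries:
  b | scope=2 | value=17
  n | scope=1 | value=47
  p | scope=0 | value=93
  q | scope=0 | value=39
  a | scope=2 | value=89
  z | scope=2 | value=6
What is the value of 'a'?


Searching symbol table for 'a':
  b | scope=2 | value=17
  n | scope=1 | value=47
  p | scope=0 | value=93
  q | scope=0 | value=39
  a | scope=2 | value=89 <- MATCH
  z | scope=2 | value=6
Found 'a' at scope 2 with value 89

89


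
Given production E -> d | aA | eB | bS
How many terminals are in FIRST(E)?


Production: E -> d | aA | eB | bS
Examining each alternative for leading terminals:
  E -> d : first terminal = 'd'
  E -> aA : first terminal = 'a'
  E -> eB : first terminal = 'e'
  E -> bS : first terminal = 'b'
FIRST(E) = {a, b, d, e}
Count: 4

4


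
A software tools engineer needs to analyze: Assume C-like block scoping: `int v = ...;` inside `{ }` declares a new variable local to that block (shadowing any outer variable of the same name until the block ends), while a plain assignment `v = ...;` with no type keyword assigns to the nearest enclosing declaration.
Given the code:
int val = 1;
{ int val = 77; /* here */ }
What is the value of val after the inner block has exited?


Analyzing scoping rules:
Outer scope: declares val = 1
Inner block: 'int val = 77;' declares a NEW val that shadows the outer one
When the block exits the inner val goes out of scope; the outer val was never modified -> 1
Result: 1

1


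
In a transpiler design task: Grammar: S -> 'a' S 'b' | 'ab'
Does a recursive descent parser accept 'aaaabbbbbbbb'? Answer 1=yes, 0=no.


Grammar accepts strings of the form a^n b^n (n >= 1)
Word: 'aaaabbbbbbbb'
Counting: 4 a's and 8 b's
Check: 4 == 8? No
Mismatch: a-count != b-count
Rejected

0


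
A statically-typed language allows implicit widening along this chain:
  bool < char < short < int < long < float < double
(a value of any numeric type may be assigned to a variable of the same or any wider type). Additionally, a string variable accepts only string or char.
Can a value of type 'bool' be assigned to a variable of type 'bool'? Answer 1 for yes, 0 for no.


Target variable type: bool
Source value type: bool
Numeric ranks: bool=0, bool=0
Widening allowed iff rank(source) <= rank(target): 0 <= 0? Yes
Result: 1

1


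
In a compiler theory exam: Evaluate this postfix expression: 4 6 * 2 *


Processing tokens left to right:
Push 4, Push 6
Pop 4 and 6, compute 4 * 6 = 24, push 24
Push 2
Pop 24 and 2, compute 24 * 2 = 48, push 48
Stack result: 48

48


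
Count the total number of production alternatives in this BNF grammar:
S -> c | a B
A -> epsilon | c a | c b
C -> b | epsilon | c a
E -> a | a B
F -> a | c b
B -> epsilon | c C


Counting alternatives per rule:
  S: 2 alternative(s)
  A: 3 alternative(s)
  C: 3 alternative(s)
  E: 2 alternative(s)
  F: 2 alternative(s)
  B: 2 alternative(s)
Sum: 2 + 3 + 3 + 2 + 2 + 2 = 14

14


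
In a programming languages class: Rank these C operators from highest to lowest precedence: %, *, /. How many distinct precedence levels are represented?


Looking up precedence for each operator:
  % -> precedence 6
  * -> precedence 6
  / -> precedence 6
Sorted highest to lowest: %, *, /
Distinct precedence values: [6]
Number of distinct levels: 1

1


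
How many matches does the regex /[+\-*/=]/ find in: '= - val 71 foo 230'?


Pattern: /[+\-*/=]/ (operators)
Input: '= - val 71 foo 230'
Scanning for matches:
  Match 1: '='
  Match 2: '-'
Total matches: 2

2


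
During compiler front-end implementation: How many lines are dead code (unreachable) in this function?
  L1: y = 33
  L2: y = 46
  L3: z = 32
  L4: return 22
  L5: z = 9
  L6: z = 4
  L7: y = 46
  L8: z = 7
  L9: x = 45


Analyzing control flow:
  L1: reachable (before return)
  L2: reachable (before return)
  L3: reachable (before return)
  L4: reachable (return statement)
  L5: DEAD (after return at L4)
  L6: DEAD (after return at L4)
  L7: DEAD (after return at L4)
  L8: DEAD (after return at L4)
  L9: DEAD (after return at L4)
Return at L4, total lines = 9
Dead lines: L5 through L9
Count: 5

5


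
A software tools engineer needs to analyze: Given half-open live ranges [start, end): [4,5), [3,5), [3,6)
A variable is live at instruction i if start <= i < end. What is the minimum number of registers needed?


Live ranges:
  Var0: [4, 5)
  Var1: [3, 5)
  Var2: [3, 6)
Sweep-line events (position, delta, active):
  pos=3 start -> active=1
  pos=3 start -> active=2
  pos=4 start -> active=3
  pos=5 end -> active=2
  pos=5 end -> active=1
  pos=6 end -> active=0
Maximum simultaneous active: 3
Minimum registers needed: 3

3


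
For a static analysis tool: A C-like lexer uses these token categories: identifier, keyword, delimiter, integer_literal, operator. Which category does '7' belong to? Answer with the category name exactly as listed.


Token: '7'
Checking categories:
  identifier: no
  integer_literal: YES
  operator: no
  keyword: no
  delimiter: no
Category: integer_literal

integer_literal


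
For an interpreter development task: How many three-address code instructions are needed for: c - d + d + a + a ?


Expression: c - d + d + a + a
Generating three-address code (respecting * over +/- precedence):
  Instruction 1: t1 = c - d
  Instruction 2: t2 = t1 + d
  Instruction 3: t3 = t2 + a
  Instruction 4: t4 = t3 + a
Total instructions: 4

4


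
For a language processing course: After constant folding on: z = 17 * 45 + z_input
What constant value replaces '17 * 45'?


Identifying constant sub-expression:
  Original: z = 17 * 45 + z_input
  17 and 45 are both compile-time constants
  Evaluating: 17 * 45 = 765
  After folding: z = 765 + z_input

765


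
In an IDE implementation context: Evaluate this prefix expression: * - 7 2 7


Parsing prefix expression: * - 7 2 7
Step 1: Innermost operation '- 7 2'
  7 - 2 = 5
Step 2: Outer operation '* [5] 7'
  5 * 7 = 35

35


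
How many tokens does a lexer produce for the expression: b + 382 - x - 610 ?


Scanning 'b + 382 - x - 610'
Token 1: 'b' -> identifier
Token 2: '+' -> operator
Token 3: '382' -> integer_literal
Token 4: '-' -> operator
Token 5: 'x' -> identifier
Token 6: '-' -> operator
Token 7: '610' -> integer_literal
Total tokens: 7

7


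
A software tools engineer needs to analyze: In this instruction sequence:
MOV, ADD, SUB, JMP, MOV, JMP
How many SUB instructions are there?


Scanning instruction sequence for SUB:
  Position 1: MOV
  Position 2: ADD
  Position 3: SUB <- MATCH
  Position 4: JMP
  Position 5: MOV
  Position 6: JMP
Matches at positions: [3]
Total SUB count: 1

1


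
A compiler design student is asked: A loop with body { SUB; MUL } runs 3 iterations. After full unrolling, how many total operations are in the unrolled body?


Loop body operations: SUB, MUL (2 ops per iteration)
Unrolling 3 iterations:
  Iteration 1: SUB, MUL (2 ops)
  Iteration 2: SUB, MUL (2 ops)
  Iteration 3: SUB, MUL (2 ops)
Total: 3 iterations * 2 ops/iter = 6 operations

6


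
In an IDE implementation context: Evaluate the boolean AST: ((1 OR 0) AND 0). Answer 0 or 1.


Step 1: Evaluate inner node
  1 OR 0 = 1
Step 2: Evaluate root node
  1 AND 0 = 0

0


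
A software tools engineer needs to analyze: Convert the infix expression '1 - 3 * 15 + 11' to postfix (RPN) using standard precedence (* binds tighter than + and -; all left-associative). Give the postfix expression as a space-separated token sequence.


Applying the shunting-yard algorithm:
  Operand 1 -> output
  Push '-' onto operator stack -> op-stack: [-]
  Operand 3 -> output
  Push '*' onto operator stack -> op-stack: [-, *]
  Operand 15 -> output
  See '+' (prec 1); top '*' (prec 2) >= it -> pop '*' to output
  See '+' (prec 1); top '-' (prec 1) >= it -> pop '-' to output
  Push '+' onto operator stack -> op-stack: [+]
  Operand 11 -> output
  End of input: pop '+' to output
Postfix result: 1 3 15 * - 11 +

1 3 15 * - 11 +


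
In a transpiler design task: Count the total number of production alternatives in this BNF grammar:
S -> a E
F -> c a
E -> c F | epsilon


Counting alternatives per rule:
  S: 1 alternative(s)
  F: 1 alternative(s)
  E: 2 alternative(s)
Sum: 1 + 1 + 2 = 4

4


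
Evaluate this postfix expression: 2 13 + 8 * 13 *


Processing tokens left to right:
Push 2, Push 13
Pop 2 and 13, compute 2 + 13 = 15, push 15
Push 8
Pop 15 and 8, compute 15 * 8 = 120, push 120
Push 13
Pop 120 and 13, compute 120 * 13 = 1560, push 1560
Stack result: 1560

1560


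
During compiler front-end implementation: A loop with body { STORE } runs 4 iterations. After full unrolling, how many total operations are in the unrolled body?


Loop body operations: STORE (1 op per iteration)
Unrolling 4 iterations:
  Iteration 1: STORE (1 ops)
  Iteration 2: STORE (1 ops)
  Iteration 3: STORE (1 ops)
  Iteration 4: STORE (1 ops)
Total: 4 iterations * 1 ops/iter = 4 operations

4


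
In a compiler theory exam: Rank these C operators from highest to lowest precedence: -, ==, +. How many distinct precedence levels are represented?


Looking up precedence for each operator:
  - -> precedence 5
  == -> precedence 3
  + -> precedence 5
Sorted highest to lowest: -, +, ==
Distinct precedence values: [5, 3]
Number of distinct levels: 2

2


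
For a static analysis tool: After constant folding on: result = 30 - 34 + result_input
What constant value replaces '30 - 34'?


Identifying constant sub-expression:
  Original: result = 30 - 34 + result_input
  30 and 34 are both compile-time constants
  Evaluating: 30 - 34 = -4
  After folding: result = -4 + result_input

-4


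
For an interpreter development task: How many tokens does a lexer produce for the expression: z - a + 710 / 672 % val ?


Scanning 'z - a + 710 / 672 % val'
Token 1: 'z' -> identifier
Token 2: '-' -> operator
Token 3: 'a' -> identifier
Token 4: '+' -> operator
Token 5: '710' -> integer_literal
Token 6: '/' -> operator
Token 7: '672' -> integer_literal
Token 8: '%' -> operator
Token 9: 'val' -> identifier
Total tokens: 9

9


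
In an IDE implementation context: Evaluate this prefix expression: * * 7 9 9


Parsing prefix expression: * * 7 9 9
Step 1: Innermost operation '* 7 9'
  7 * 9 = 63
Step 2: Outer operation '* [63] 9'
  63 * 9 = 567

567


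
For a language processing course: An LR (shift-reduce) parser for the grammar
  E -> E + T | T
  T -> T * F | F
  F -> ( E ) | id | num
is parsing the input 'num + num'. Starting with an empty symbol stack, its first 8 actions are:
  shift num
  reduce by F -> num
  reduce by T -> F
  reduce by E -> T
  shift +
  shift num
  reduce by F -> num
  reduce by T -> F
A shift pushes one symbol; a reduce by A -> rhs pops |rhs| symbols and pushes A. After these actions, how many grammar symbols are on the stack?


Tracking the symbol stack through each action:
  Action 1: shift 'num' : push -> stack = [num] (size 1)
  Action 2: reduce by F -> num : pop 1, push F -> stack = [F] (size 1)
  Action 3: reduce by T -> F : pop 1, push T -> stack = [T] (size 1)
  Action 4: reduce by E -> T : pop 1, push E -> stack = [E] (size 1)
  Action 5: shift '+' : push -> stack = [E, +] (size 2)
  Action 6: shift 'num' : push -> stack = [E, +, num] (size 3)
  Action 7: reduce by F -> num : pop 1, push F -> stack = [E, +, F] (size 3)
  Action 8: reduce by T -> F : pop 1, push T -> stack = [E, +, T] (size 3)
Final stack size: 3

3


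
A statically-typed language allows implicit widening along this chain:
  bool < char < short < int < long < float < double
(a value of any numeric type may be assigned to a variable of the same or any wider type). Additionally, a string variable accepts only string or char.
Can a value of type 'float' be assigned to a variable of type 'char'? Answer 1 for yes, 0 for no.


Target variable type: char
Source value type: float
Numeric ranks: float=5, char=1
Widening allowed iff rank(source) <= rank(target): 5 <= 1? No
Result: 0

0


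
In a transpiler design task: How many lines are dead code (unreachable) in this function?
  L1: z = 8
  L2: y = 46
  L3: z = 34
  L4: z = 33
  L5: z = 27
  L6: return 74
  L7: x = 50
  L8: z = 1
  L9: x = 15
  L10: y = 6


Analyzing control flow:
  L1: reachable (before return)
  L2: reachable (before return)
  L3: reachable (before return)
  L4: reachable (before return)
  L5: reachable (before return)
  L6: reachable (return statement)
  L7: DEAD (after return at L6)
  L8: DEAD (after return at L6)
  L9: DEAD (after return at L6)
  L10: DEAD (after return at L6)
Return at L6, total lines = 10
Dead lines: L7 through L10
Count: 4

4


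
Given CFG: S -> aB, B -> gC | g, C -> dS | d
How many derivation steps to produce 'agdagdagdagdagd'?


Grammar: S -> aB, B -> gC | g, C -> dS | d
Deriving 'agdagdagdagdagd':
Step 1: S -> aB => aB
Step 2: B -> gC => agC
Step 3: C -> dS => agdS
Step 4: S -> aB => agdaB
Step 5: B -> gC => agdagC
Step 6: C -> dS => agdagdS
Step 7: S -> aB => agdagdaB
Step 8: B -> gC => agdagdagC
Step 9: C -> dS => agdagdagdS
Step 10: S -> aB => agdagdagdaB
Step 11: B -> gC => agdagdagdagC
Step 12: C -> dS => agdagdagdagdS
Step 13: S -> aB => agdagdagdagdaB
Step 14: B -> gC => agdagdagdagdagC
Step 15: C -> d => agdagdagdagdagd
Total derivation steps: 15

15


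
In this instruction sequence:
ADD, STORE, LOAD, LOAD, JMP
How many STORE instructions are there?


Scanning instruction sequence for STORE:
  Position 1: ADD
  Position 2: STORE <- MATCH
  Position 3: LOAD
  Position 4: LOAD
  Position 5: JMP
Matches at positions: [2]
Total STORE count: 1

1


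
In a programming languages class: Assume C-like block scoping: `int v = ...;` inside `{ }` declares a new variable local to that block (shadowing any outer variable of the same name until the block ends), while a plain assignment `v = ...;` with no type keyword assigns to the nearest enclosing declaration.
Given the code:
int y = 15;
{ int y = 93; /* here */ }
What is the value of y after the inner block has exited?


Analyzing scoping rules:
Outer scope: declares y = 15
Inner block: 'int y = 93;' declares a NEW y that shadows the outer one
When the block exits the inner y goes out of scope; the outer y was never modified -> 15
Result: 15

15


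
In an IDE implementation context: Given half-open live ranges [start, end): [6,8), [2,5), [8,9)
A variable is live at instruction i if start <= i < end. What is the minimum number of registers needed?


Live ranges:
  Var0: [6, 8)
  Var1: [2, 5)
  Var2: [8, 9)
Sweep-line events (position, delta, active):
  pos=2 start -> active=1
  pos=5 end -> active=0
  pos=6 start -> active=1
  pos=8 end -> active=0
  pos=8 start -> active=1
  pos=9 end -> active=0
Maximum simultaneous active: 1
Minimum registers needed: 1

1


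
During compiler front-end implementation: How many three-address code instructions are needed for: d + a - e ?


Expression: d + a - e
Generating three-address code (respecting * over +/- precedence):
  Instruction 1: t1 = d + a
  Instruction 2: t2 = t1 - e
Total instructions: 2

2


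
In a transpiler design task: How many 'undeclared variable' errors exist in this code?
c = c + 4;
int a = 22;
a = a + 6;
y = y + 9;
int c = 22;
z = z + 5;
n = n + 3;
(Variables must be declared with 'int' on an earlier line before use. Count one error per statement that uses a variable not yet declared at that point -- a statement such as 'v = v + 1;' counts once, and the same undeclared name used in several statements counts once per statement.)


Scanning code line by line:
  Line 1: use 'c' -> ERROR (undeclared)
  Line 2: declare 'a' -> declared = ['a']
  Line 3: use 'a' -> OK (declared)
  Line 4: use 'y' -> ERROR (undeclared)
  Line 5: declare 'c' -> declared = ['a', 'c']
  Line 6: use 'z' -> ERROR (undeclared)
  Line 7: use 'n' -> ERROR (undeclared)
Total undeclared variable errors: 4

4


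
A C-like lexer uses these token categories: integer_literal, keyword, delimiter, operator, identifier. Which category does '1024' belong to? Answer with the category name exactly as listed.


Token: '1024'
Checking categories:
  identifier: no
  integer_literal: YES
  operator: no
  keyword: no
  delimiter: no
Category: integer_literal

integer_literal


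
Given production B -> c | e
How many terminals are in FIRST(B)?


Production: B -> c | e
Examining each alternative for leading terminals:
  B -> c : first terminal = 'c'
  B -> e : first terminal = 'e'
FIRST(B) = {c, e}
Count: 2

2


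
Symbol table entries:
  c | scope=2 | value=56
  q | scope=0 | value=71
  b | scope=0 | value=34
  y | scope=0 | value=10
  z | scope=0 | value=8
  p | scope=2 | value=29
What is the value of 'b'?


Searching symbol table for 'b':
  c | scope=2 | value=56
  q | scope=0 | value=71
  b | scope=0 | value=34 <- MATCH
  y | scope=0 | value=10
  z | scope=0 | value=8
  p | scope=2 | value=29
Found 'b' at scope 0 with value 34

34


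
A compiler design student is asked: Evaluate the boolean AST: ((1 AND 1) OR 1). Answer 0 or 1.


Step 1: Evaluate inner node
  1 AND 1 = 1
Step 2: Evaluate root node
  1 OR 1 = 1

1
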